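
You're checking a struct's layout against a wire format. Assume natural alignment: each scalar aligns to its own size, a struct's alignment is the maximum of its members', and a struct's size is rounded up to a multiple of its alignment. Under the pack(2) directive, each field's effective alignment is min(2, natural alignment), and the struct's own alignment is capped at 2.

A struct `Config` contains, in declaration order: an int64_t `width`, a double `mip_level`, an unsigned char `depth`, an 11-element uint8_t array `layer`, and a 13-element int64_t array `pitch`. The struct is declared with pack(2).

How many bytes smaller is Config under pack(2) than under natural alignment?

natural layout:
  width at 0 (size 8, align 8) → ends 8
  mip_level at 8 (size 8, align 8) → ends 16
  depth at 16 (size 1, align 1) → ends 17
  layer at 17 (size 11, align 1) → ends 28
  pad 4 to align 8 for pitch
  pitch at 32 (size 104, align 8) → ends 136
  total 136 bytes, alignment 8
packed(2) layout:
  width at 0 (size 8, align 2) → ends 8
  mip_level at 8 (size 8, align 2) → ends 16
  depth at 16 (size 1, align 1) → ends 17
  layer at 17 (size 11, align 1) → ends 28
  pitch at 28 (size 104, align 2) → ends 132
  total 132 bytes, alignment 2
136 − 132 = 4

4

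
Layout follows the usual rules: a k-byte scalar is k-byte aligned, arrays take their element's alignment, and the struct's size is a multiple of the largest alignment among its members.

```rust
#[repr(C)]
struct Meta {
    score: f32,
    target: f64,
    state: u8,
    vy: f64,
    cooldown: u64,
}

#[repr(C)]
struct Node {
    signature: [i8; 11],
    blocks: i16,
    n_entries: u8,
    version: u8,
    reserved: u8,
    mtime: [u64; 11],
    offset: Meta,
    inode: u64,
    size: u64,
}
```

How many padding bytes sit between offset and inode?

Meta: @0: score [4B, align 4] → 4; +4 pad (align 8); @8: target [8B, align 8] → 16; @16: state [1B, align 1] → 17; +7 pad (align 8); @24: vy [8B, align 8] → 32; @32: cooldown [8B, align 8] → 40; size 40, align 8
@0: signature [11B, align 1] → 11
+1 pad (align 2)
@12: blocks [2B, align 2] → 14
@14: n_entries [1B, align 1] → 15
@15: version [1B, align 1] → 16
@16: reserved [1B, align 1] → 17
+7 pad (align 8)
@24: mtime [88B, align 8] → 112
@112: offset [40B, align 8] → 152
@152: inode [8B, align 8] → 160

0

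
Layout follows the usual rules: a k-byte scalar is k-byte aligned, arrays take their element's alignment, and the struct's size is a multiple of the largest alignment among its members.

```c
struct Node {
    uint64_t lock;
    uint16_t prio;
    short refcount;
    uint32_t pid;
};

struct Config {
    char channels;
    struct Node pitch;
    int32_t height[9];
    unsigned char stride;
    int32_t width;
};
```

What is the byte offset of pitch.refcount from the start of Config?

Node: @0: lock [8B, align 8] → 8; @8: prio [2B, align 2] → 10; @10: refcount [2B, align 2] → 12; @12: pid [4B, align 4] → 16; size 16, align 8
@0: channels [1B, align 1] → 1
+7 pad (align 8)
@8: pitch [16B, align 8] → 24
within Node: refcount at 10
8 + 10 = 18

18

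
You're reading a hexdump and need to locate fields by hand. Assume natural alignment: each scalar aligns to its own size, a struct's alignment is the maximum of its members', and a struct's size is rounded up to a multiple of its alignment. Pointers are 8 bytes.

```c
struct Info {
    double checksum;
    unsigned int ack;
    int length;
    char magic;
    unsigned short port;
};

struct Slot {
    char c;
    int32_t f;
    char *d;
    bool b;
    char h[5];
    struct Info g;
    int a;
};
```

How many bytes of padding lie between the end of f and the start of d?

Info: @0: checksum [8B, align 8] → 8; @8: ack [4B, align 4] → 12; @12: length [4B, align 4] → 16; @16: magic [1B, align 1] → 17; +1 pad (align 2); @18: port [2B, align 2] → 20; +4 tail pad (align 8); size 24, align 8
@0: c [1B, align 1] → 1
+3 pad (align 4)
@4: f [4B, align 4] → 8
@8: d [8B, align 8] → 16

0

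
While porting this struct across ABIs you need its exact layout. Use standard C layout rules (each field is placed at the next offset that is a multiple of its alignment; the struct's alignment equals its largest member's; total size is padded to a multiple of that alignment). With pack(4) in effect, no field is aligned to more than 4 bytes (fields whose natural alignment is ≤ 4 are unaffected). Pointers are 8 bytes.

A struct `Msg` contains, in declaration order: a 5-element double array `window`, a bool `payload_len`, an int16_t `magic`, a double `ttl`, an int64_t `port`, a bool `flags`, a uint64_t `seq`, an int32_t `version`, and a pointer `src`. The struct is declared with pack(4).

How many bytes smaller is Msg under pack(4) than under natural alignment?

12

natural layout:
  0..40  window  (40B, 8-aligned)
  40..41  payload_len  (1B, 1-aligned)
  41..42  -- padding (1B)
  42..44  magic  (2B, 2-aligned)
  44..48  -- padding (4B)
  48..56  ttl  (8B, 8-aligned)
  56..64  port  (8B, 8-aligned)
  64..65  flags  (1B, 1-aligned)
  65..72  -- padding (7B)
  72..80  seq  (8B, 8-aligned)
  80..84  version  (4B, 4-aligned)
  84..88  -- padding (4B)
  88..96  src  (8B, 8-aligned)
  sizeof = 96, alignof = 8
packed(4) layout:
  0..40  window  (40B, 4-aligned)
  40..41  payload_len  (1B, 1-aligned)
  41..42  -- padding (1B)
  42..44  magic  (2B, 2-aligned)
  44..52  ttl  (8B, 4-aligned)
  52..60  port  (8B, 4-aligned)
  60..61  flags  (1B, 1-aligned)
  61..64  -- padding (3B)
  64..72  seq  (8B, 4-aligned)
  72..76  version  (4B, 4-aligned)
  76..84  src  (8B, 4-aligned)
  sizeof = 84, alignof = 4
96 − 84 = 12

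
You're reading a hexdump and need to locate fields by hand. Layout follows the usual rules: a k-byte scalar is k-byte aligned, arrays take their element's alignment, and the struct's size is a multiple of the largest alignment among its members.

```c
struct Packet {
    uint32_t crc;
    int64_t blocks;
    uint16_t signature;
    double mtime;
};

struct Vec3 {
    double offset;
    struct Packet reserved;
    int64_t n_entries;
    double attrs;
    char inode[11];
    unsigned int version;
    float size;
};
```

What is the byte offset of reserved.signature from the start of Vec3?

Packet: 0..4  crc  (4B, 4-aligned); 4..8  -- padding (4B); 8..16  blocks  (8B, 8-aligned); 16..18  signature  (2B, 2-aligned); 18..24  -- padding (6B); 24..32  mtime  (8B, 8-aligned); sizeof = 32, alignof = 8
0..8  offset  (8B, 8-aligned)
8..40  reserved  (32B, 8-aligned)
within Packet: signature at 16
8 + 16 = 24

24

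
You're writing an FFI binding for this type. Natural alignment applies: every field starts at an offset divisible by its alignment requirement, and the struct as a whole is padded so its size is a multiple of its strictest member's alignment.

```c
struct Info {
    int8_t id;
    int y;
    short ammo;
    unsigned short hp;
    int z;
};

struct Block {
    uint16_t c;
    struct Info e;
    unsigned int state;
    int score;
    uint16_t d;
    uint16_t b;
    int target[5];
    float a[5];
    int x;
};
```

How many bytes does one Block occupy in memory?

Info: 0..1  id  (1B, 1-aligned); 1..4  -- padding (3B); 4..8  y  (4B, 4-aligned); 8..10  ammo  (2B, 2-aligned); 10..12  hp  (2B, 2-aligned); 12..16  z  (4B, 4-aligned); sizeof = 16, alignof = 4
0..2  c  (2B, 2-aligned)
2..4  -- padding (2B)
4..20  e  (16B, 4-aligned)
20..24  state  (4B, 4-aligned)
24..28  score  (4B, 4-aligned)
28..30  d  (2B, 2-aligned)
30..32  b  (2B, 2-aligned)
32..52  target  (20B, 4-aligned)
52..72  a  (20B, 4-aligned)
72..76  x  (4B, 4-aligned)
sizeof = 76, alignof = 4

76 bytes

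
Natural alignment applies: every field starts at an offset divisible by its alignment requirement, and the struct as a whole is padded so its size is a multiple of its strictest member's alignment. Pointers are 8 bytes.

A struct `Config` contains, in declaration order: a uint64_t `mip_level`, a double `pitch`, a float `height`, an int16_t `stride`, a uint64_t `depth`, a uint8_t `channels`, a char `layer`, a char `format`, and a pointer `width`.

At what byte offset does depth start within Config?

24

mip_level at 0 (size 8, align 8) → ends 8
pitch at 8 (size 8, align 8) → ends 16
height at 16 (size 4, align 4) → ends 20
stride at 20 (size 2, align 2) → ends 22
pad 2 to align 8 for depth
depth at 24 (size 8, align 8) → ends 32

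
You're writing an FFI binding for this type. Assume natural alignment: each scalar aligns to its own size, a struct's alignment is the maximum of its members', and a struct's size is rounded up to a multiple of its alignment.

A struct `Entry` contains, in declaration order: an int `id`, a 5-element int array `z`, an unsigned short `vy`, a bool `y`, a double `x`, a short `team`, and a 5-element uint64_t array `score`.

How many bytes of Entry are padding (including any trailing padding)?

11

0..4  id  (4B, 4-aligned)
4..24  z  (20B, 4-aligned)
24..26  vy  (2B, 2-aligned)
26..27  y  (1B, 1-aligned)
27..32  -- padding (5B)
32..40  x  (8B, 8-aligned)
40..42  team  (2B, 2-aligned)
42..48  -- padding (6B)
48..88  score  (40B, 8-aligned)
sizeof = 88, alignof = 8
data bytes 77, size 88 → padding 11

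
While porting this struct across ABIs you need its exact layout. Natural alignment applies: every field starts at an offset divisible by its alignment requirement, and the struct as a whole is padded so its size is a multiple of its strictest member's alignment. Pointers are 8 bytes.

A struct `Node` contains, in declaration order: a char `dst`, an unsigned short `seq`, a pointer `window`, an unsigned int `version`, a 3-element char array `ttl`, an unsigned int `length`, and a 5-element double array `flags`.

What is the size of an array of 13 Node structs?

@0: dst [1B, align 1] → 1
+1 pad (align 2)
@2: seq [2B, align 2] → 4
+4 pad (align 8)
@8: window [8B, align 8] → 16
@16: version [4B, align 4] → 20
@20: ttl [3B, align 1] → 23
+1 pad (align 4)
@24: length [4B, align 4] → 28
+4 pad (align 8)
@32: flags [40B, align 8] → 72
size 72, align 8
array of 13: 13 × 72 = 936

936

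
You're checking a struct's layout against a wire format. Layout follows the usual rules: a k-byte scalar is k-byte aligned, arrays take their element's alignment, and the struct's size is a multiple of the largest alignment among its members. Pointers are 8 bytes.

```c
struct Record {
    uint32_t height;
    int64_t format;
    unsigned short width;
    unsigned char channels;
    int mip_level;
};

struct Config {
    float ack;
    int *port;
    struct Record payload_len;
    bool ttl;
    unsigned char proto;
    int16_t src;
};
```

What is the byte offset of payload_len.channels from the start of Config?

Record: @0: height [4B, align 4] → 4; +4 pad (align 8); @8: format [8B, align 8] → 16; @16: width [2B, align 2] → 18; @18: channels [1B, align 1] → 19; +1 pad (align 4); @20: mip_level [4B, align 4] → 24; size 24, align 8
@0: ack [4B, align 4] → 4
+4 pad (align 8)
@8: port [8B, align 8] → 16
@16: payload_len [24B, align 8] → 40
within Record: channels at 18
16 + 18 = 34

34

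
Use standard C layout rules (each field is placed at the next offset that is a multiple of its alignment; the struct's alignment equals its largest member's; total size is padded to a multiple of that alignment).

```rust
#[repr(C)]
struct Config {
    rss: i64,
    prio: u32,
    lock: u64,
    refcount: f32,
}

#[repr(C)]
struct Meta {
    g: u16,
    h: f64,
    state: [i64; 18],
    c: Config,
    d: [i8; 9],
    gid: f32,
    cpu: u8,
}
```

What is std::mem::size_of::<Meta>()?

216 bytes

Config: rss at 0 (size 8, align 8) → ends 8; prio at 8 (size 4, align 4) → ends 12; pad 4 to align 8 for lock; lock at 16 (size 8, align 8) → ends 24; refcount at 24 (size 4, align 4) → ends 28; tail pad 4 to reach multiple of 8; total 32 bytes, alignment 8
g at 0 (size 2, align 2) → ends 2
pad 6 to align 8 for h
h at 8 (size 8, align 8) → ends 16
state at 16 (size 144, align 8) → ends 160
c at 160 (size 32, align 8) → ends 192
d at 192 (size 9, align 1) → ends 201
pad 3 to align 4 for gid
gid at 204 (size 4, align 4) → ends 208
cpu at 208 (size 1, align 1) → ends 209
tail pad 7 to reach multiple of 8
total 216 bytes, alignment 8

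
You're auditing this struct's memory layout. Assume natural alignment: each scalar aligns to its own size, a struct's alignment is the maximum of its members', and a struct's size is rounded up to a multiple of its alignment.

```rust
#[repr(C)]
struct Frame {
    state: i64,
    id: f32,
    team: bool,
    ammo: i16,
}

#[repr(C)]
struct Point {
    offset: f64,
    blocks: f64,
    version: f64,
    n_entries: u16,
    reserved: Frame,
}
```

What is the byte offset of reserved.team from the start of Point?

Frame: 0..8  state  (8B, 8-aligned); 8..12  id  (4B, 4-aligned); 12..13  team  (1B, 1-aligned); 13..14  -- padding (1B); 14..16  ammo  (2B, 2-aligned); sizeof = 16, alignof = 8
0..8  offset  (8B, 8-aligned)
8..16  blocks  (8B, 8-aligned)
16..24  version  (8B, 8-aligned)
24..26  n_entries  (2B, 2-aligned)
26..32  -- padding (6B)
32..48  reserved  (16B, 8-aligned)
within Frame: team at 12
32 + 12 = 44

44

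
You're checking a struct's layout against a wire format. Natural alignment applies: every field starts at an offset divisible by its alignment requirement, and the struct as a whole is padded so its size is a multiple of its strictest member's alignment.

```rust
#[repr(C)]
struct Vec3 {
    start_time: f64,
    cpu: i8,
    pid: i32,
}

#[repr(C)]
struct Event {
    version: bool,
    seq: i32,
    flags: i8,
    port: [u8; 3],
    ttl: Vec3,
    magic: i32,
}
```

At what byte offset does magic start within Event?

32

Vec3: start_time at 0 (size 8, align 8) → ends 8; cpu at 8 (size 1, align 1) → ends 9; pad 3 to align 4 for pid; pid at 12 (size 4, align 4) → ends 16; total 16 bytes, alignment 8
version at 0 (size 1, align 1) → ends 1
pad 3 to align 4 for seq
seq at 4 (size 4, align 4) → ends 8
flags at 8 (size 1, align 1) → ends 9
port at 9 (size 3, align 1) → ends 12
pad 4 to align 8 for ttl
ttl at 16 (size 16, align 8) → ends 32
magic at 32 (size 4, align 4) → ends 36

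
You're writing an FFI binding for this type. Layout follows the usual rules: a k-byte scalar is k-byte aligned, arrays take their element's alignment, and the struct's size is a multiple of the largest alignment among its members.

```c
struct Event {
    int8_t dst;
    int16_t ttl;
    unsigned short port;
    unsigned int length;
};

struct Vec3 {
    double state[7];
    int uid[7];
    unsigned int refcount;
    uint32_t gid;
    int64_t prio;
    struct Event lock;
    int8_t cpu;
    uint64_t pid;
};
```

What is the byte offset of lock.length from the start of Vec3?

Event: @0: dst [1B, align 1] → 1; +1 pad (align 2); @2: ttl [2B, align 2] → 4; @4: port [2B, align 2] → 6; +2 pad (align 4); @8: length [4B, align 4] → 12; size 12, align 4
@0: state [56B, align 8] → 56
@56: uid [28B, align 4] → 84
@84: refcount [4B, align 4] → 88
@88: gid [4B, align 4] → 92
+4 pad (align 8)
@96: prio [8B, align 8] → 104
@104: lock [12B, align 4] → 116
within Event: length at 8
104 + 8 = 112

112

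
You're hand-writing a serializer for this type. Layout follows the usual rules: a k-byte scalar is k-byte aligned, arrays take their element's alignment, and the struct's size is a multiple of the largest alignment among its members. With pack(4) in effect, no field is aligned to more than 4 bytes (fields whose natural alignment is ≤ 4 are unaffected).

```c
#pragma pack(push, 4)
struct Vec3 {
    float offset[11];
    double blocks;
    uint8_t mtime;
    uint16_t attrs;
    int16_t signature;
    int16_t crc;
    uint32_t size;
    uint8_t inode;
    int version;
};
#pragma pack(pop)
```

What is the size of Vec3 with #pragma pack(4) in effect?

0..44  offset  (44B, 4-aligned)
44..52  blocks  (8B, 4-aligned)
52..53  mtime  (1B, 1-aligned)
53..54  -- padding (1B)
54..56  attrs  (2B, 2-aligned)
56..58  signature  (2B, 2-aligned)
58..60  crc  (2B, 2-aligned)
60..64  size  (4B, 4-aligned)
64..65  inode  (1B, 1-aligned)
65..68  -- padding (3B)
68..72  version  (4B, 4-aligned)
sizeof = 72, alignof = 4

72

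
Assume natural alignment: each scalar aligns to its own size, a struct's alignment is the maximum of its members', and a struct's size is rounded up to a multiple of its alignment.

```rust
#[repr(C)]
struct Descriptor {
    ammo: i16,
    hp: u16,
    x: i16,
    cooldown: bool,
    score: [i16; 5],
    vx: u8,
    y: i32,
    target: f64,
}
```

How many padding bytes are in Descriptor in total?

@0: ammo [2B, align 2] → 2
@2: hp [2B, align 2] → 4
@4: x [2B, align 2] → 6
@6: cooldown [1B, align 1] → 7
+1 pad (align 2)
@8: score [10B, align 2] → 18
@18: vx [1B, align 1] → 19
+1 pad (align 4)
@20: y [4B, align 4] → 24
@24: target [8B, align 8] → 32
size 32, align 8
data bytes 30, size 32 → padding 2

2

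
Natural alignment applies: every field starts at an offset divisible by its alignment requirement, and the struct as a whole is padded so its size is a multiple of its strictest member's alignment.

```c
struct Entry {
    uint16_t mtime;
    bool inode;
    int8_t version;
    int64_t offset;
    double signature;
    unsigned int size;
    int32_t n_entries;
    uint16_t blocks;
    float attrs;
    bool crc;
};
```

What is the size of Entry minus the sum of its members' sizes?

0..2  mtime  (2B, 2-aligned)
2..3  inode  (1B, 1-aligned)
3..4  version  (1B, 1-aligned)
4..8  -- padding (4B)
8..16  offset  (8B, 8-aligned)
16..24  signature  (8B, 8-aligned)
24..28  size  (4B, 4-aligned)
28..32  n_entries  (4B, 4-aligned)
32..34  blocks  (2B, 2-aligned)
34..36  -- padding (2B)
36..40  attrs  (4B, 4-aligned)
40..41  crc  (1B, 1-aligned)
41..48  -- tail padding (7B)
sizeof = 48, alignof = 8
data bytes 35, size 48 → padding 13

13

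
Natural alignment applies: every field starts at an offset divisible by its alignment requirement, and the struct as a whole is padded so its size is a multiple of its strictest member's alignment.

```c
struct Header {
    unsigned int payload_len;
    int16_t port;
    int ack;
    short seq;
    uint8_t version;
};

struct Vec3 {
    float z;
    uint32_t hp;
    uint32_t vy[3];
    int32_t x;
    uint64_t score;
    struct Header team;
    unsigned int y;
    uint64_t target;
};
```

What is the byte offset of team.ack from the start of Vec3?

40

Header: 0..4  payload_len  (4B, 4-aligned); 4..6  port  (2B, 2-aligned); 6..8  -- padding (2B); 8..12  ack  (4B, 4-aligned); 12..14  seq  (2B, 2-aligned); 14..15  version  (1B, 1-aligned); 15..16  -- tail padding (1B); sizeof = 16, alignof = 4
0..4  z  (4B, 4-aligned)
4..8  hp  (4B, 4-aligned)
8..20  vy  (12B, 4-aligned)
20..24  x  (4B, 4-aligned)
24..32  score  (8B, 8-aligned)
32..48  team  (16B, 4-aligned)
within Header: ack at 8
32 + 8 = 40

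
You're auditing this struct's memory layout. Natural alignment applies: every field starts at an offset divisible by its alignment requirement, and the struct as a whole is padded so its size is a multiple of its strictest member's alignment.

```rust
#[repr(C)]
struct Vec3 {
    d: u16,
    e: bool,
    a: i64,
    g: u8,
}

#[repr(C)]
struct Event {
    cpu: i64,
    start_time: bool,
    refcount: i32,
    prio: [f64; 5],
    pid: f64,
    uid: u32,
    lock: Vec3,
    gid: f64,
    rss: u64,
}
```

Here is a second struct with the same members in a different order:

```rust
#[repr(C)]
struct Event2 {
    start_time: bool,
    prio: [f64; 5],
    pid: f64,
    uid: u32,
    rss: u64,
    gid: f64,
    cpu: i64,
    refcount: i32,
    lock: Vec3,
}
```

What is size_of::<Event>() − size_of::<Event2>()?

-8

Vec3: d at 0 (size 2, align 2) → ends 2; e at 2 (size 1, align 1) → ends 3; pad 5 to align 8 for a; a at 8 (size 8, align 8) → ends 16; g at 16 (size 1, align 1) → ends 17; tail pad 7 to reach multiple of 8; total 24 bytes, alignment 8
cpu at 0 (size 8, align 8) → ends 8
start_time at 8 (size 1, align 1) → ends 9
pad 3 to align 4 for refcount
refcount at 12 (size 4, align 4) → ends 16
prio at 16 (size 40, align 8) → ends 56
pid at 56 (size 8, align 8) → ends 64
uid at 64 (size 4, align 4) → ends 68
pad 4 to align 8 for lock
lock at 72 (size 24, align 8) → ends 96
gid at 96 (size 8, align 8) → ends 104
rss at 104 (size 8, align 8) → ends 112
total 112 bytes, alignment 8
— Event2 —
start_time at 0 (size 1, align 1) → ends 1
pad 7 to align 8 for prio
prio at 8 (size 40, align 8) → ends 48
pid at 48 (size 8, align 8) → ends 56
uid at 56 (size 4, align 4) → ends 60
pad 4 to align 8 for rss
rss at 64 (size 8, align 8) → ends 72
gid at 72 (size 8, align 8) → ends 80
cpu at 80 (size 8, align 8) → ends 88
refcount at 88 (size 4, align 4) → ends 92
pad 4 to align 8 for lock
lock at 96 (size 24, align 8) → ends 120
total 120 bytes, alignment 8
112 − 120 = -8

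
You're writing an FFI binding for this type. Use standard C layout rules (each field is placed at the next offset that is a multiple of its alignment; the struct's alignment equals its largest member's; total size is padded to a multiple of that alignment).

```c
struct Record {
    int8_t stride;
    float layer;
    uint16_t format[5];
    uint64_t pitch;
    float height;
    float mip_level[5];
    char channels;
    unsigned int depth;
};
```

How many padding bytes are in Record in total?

stride at 0 (size 1, align 1) → ends 1
pad 3 to align 4 for layer
layer at 4 (size 4, align 4) → ends 8
format at 8 (size 10, align 2) → ends 18
pad 6 to align 8 for pitch
pitch at 24 (size 8, align 8) → ends 32
height at 32 (size 4, align 4) → ends 36
mip_level at 36 (size 20, align 4) → ends 56
channels at 56 (size 1, align 1) → ends 57
pad 3 to align 4 for depth
depth at 60 (size 4, align 4) → ends 64
total 64 bytes, alignment 8
data bytes 52, size 64 → padding 12

12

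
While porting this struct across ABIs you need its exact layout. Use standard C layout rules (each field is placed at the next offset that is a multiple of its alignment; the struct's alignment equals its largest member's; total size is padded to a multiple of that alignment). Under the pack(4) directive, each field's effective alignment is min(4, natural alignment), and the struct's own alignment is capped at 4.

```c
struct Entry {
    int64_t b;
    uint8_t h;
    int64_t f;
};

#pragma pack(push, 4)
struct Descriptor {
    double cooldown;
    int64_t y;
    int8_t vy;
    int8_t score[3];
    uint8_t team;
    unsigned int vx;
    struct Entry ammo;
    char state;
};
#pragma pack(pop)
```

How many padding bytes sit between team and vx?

3

Entry: b at 0 (size 8, align 8) → ends 8; h at 8 (size 1, align 1) → ends 9; pad 7 to align 8 for f; f at 16 (size 8, align 8) → ends 24; total 24 bytes, alignment 8
cooldown at 0 (size 8, align 4) → ends 8
y at 8 (size 8, align 4) → ends 16
vy at 16 (size 1, align 1) → ends 17
score at 17 (size 3, align 1) → ends 20
team at 20 (size 1, align 1) → ends 21
pad 3 to align 4 for vx
vx at 24 (size 4, align 4) → ends 28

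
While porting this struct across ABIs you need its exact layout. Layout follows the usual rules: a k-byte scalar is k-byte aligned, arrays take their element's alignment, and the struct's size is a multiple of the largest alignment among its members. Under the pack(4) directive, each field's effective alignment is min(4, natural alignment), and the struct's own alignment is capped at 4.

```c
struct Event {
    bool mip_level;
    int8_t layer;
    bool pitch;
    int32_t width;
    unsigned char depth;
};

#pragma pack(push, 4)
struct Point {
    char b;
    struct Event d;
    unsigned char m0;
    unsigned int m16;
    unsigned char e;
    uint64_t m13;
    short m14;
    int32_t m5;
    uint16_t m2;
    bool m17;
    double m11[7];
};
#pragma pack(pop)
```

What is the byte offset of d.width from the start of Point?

8

Event: 0..1  mip_level  (1B, 1-aligned); 1..2  layer  (1B, 1-aligned); 2..3  pitch  (1B, 1-aligned); 3..4  -- padding (1B); 4..8  width  (4B, 4-aligned); 8..9  depth  (1B, 1-aligned); 9..12  -- tail padding (3B); sizeof = 12, alignof = 4
0..1  b  (1B, 1-aligned)
1..4  -- padding (3B)
4..16  d  (12B, 4-aligned)
within Event: width at 4
4 + 4 = 8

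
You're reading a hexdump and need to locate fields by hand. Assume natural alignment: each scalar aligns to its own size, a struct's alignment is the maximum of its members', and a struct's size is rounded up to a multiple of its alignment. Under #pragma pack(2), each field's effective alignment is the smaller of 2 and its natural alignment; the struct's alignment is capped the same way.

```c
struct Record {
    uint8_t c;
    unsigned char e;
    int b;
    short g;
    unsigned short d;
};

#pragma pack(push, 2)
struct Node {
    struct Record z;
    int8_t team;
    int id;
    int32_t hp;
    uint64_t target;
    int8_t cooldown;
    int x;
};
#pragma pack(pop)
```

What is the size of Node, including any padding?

36

Record: c at 0 (size 1, align 1) → ends 1; e at 1 (size 1, align 1) → ends 2; pad 2 to align 4 for b; b at 4 (size 4, align 4) → ends 8; g at 8 (size 2, align 2) → ends 10; d at 10 (size 2, align 2) → ends 12; total 12 bytes, alignment 4
z at 0 (size 12, align 2) → ends 12
team at 12 (size 1, align 1) → ends 13
pad 1 to align 2 for id
id at 14 (size 4, align 2) → ends 18
hp at 18 (size 4, align 2) → ends 22
target at 22 (size 8, align 2) → ends 30
cooldown at 30 (size 1, align 1) → ends 31
pad 1 to align 2 for x
x at 32 (size 4, align 2) → ends 36
total 36 bytes, alignment 2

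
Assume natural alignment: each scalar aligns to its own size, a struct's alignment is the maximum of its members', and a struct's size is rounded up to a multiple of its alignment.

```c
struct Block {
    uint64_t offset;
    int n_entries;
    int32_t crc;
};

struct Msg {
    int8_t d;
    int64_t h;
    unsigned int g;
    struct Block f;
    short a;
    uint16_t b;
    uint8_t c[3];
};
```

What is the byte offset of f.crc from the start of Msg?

Block: offset at 0 (size 8, align 8) → ends 8; n_entries at 8 (size 4, align 4) → ends 12; crc at 12 (size 4, align 4) → ends 16; total 16 bytes, alignment 8
d at 0 (size 1, align 1) → ends 1
pad 7 to align 8 for h
h at 8 (size 8, align 8) → ends 16
g at 16 (size 4, align 4) → ends 20
pad 4 to align 8 for f
f at 24 (size 16, align 8) → ends 40
within Block: crc at 12
24 + 12 = 36

36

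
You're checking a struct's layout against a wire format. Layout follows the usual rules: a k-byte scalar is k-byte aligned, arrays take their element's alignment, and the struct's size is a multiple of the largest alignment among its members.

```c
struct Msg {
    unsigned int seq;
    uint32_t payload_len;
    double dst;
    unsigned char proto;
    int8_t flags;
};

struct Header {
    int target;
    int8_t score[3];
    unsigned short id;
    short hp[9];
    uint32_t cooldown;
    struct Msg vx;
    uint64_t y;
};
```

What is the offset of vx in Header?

32

Msg: 0..4  seq  (4B, 4-aligned); 4..8  payload_len  (4B, 4-aligned); 8..16  dst  (8B, 8-aligned); 16..17  proto  (1B, 1-aligned); 17..18  flags  (1B, 1-aligned); 18..24  -- tail padding (6B); sizeof = 24, alignof = 8
0..4  target  (4B, 4-aligned)
4..7  score  (3B, 1-aligned)
7..8  -- padding (1B)
8..10  id  (2B, 2-aligned)
10..28  hp  (18B, 2-aligned)
28..32  cooldown  (4B, 4-aligned)
32..56  vx  (24B, 8-aligned)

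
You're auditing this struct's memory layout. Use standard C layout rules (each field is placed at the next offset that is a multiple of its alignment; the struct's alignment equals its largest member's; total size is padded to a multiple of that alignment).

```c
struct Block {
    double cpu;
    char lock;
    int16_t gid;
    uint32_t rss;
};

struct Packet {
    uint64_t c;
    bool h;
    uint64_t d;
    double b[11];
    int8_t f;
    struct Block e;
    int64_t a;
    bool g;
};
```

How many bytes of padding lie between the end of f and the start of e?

7

Block: 0..8  cpu  (8B, 8-aligned); 8..9  lock  (1B, 1-aligned); 9..10  -- padding (1B); 10..12  gid  (2B, 2-aligned); 12..16  rss  (4B, 4-aligned); sizeof = 16, alignof = 8
0..8  c  (8B, 8-aligned)
8..9  h  (1B, 1-aligned)
9..16  -- padding (7B)
16..24  d  (8B, 8-aligned)
24..112  b  (88B, 8-aligned)
112..113  f  (1B, 1-aligned)
113..120  -- padding (7B)
120..136  e  (16B, 8-aligned)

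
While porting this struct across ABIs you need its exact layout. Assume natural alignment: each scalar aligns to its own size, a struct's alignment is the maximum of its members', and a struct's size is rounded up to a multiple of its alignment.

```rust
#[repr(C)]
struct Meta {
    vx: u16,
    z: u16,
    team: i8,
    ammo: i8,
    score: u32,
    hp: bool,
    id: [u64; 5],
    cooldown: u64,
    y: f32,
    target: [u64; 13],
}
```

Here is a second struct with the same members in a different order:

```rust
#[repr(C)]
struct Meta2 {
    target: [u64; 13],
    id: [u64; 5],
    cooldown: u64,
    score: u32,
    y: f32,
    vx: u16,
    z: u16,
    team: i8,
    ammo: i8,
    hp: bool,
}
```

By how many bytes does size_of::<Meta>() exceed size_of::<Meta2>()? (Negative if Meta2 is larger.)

0..2  vx  (2B, 2-aligned)
2..4  z  (2B, 2-aligned)
4..5  team  (1B, 1-aligned)
5..6  ammo  (1B, 1-aligned)
6..8  -- padding (2B)
8..12  score  (4B, 4-aligned)
12..13  hp  (1B, 1-aligned)
13..16  -- padding (3B)
16..56  id  (40B, 8-aligned)
56..64  cooldown  (8B, 8-aligned)
64..68  y  (4B, 4-aligned)
68..72  -- padding (4B)
72..176  target  (104B, 8-aligned)
sizeof = 176, alignof = 8
— Meta2 —
0..104  target  (104B, 8-aligned)
104..144  id  (40B, 8-aligned)
144..152  cooldown  (8B, 8-aligned)
152..156  score  (4B, 4-aligned)
156..160  y  (4B, 4-aligned)
160..162  vx  (2B, 2-aligned)
162..164  z  (2B, 2-aligned)
164..165  team  (1B, 1-aligned)
165..166  ammo  (1B, 1-aligned)
166..167  hp  (1B, 1-aligned)
167..168  -- tail padding (1B)
sizeof = 168, alignof = 8
176 − 168 = 8

8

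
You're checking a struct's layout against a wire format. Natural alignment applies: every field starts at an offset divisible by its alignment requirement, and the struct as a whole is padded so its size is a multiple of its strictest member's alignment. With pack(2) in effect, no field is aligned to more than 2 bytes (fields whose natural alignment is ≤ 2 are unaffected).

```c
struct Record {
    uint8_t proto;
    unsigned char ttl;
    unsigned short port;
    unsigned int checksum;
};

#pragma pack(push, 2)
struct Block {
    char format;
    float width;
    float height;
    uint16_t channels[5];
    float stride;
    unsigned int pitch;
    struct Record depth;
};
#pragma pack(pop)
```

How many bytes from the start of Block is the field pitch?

24

Record: @0: proto [1B, align 1] → 1; @1: ttl [1B, align 1] → 2; @2: port [2B, align 2] → 4; @4: checksum [4B, align 4] → 8; size 8, align 4
@0: format [1B, align 1] → 1
+1 pad (align 2)
@2: width [4B, align 2] → 6
@6: height [4B, align 2] → 10
@10: channels [10B, align 2] → 20
@20: stride [4B, align 2] → 24
@24: pitch [4B, align 2] → 28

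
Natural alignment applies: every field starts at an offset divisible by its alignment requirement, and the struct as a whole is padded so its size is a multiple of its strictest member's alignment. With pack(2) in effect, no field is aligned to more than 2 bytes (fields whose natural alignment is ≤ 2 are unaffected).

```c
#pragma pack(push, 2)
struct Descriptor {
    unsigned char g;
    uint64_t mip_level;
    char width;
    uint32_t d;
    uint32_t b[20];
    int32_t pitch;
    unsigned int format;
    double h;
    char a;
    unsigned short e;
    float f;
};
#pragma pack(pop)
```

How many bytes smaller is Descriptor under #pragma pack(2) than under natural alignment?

natural layout:
  0..1  g  (1B, 1-aligned)
  1..8  -- padding (7B)
  8..16  mip_level  (8B, 8-aligned)
  16..17  width  (1B, 1-aligned)
  17..20  -- padding (3B)
  20..24  d  (4B, 4-aligned)
  24..104  b  (80B, 4-aligned)
  104..108  pitch  (4B, 4-aligned)
  108..112  format  (4B, 4-aligned)
  112..120  h  (8B, 8-aligned)
  120..121  a  (1B, 1-aligned)
  121..122  -- padding (1B)
  122..124  e  (2B, 2-aligned)
  124..128  f  (4B, 4-aligned)
  sizeof = 128, alignof = 8
packed(2) layout:
  0..1  g  (1B, 1-aligned)
  1..2  -- padding (1B)
  2..10  mip_level  (8B, 2-aligned)
  10..11  width  (1B, 1-aligned)
  11..12  -- padding (1B)
  12..16  d  (4B, 2-aligned)
  16..96  b  (80B, 2-aligned)
  96..100  pitch  (4B, 2-aligned)
  100..104  format  (4B, 2-aligned)
  104..112  h  (8B, 2-aligned)
  112..113  a  (1B, 1-aligned)
  113..114  -- padding (1B)
  114..116  e  (2B, 2-aligned)
  116..120  f  (4B, 2-aligned)
  sizeof = 120, alignof = 2
128 − 120 = 8

8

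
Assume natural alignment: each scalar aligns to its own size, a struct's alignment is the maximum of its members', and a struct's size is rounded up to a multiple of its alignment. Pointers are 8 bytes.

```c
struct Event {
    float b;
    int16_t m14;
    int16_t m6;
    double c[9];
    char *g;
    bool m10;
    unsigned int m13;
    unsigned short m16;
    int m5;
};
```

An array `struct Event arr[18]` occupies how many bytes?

1872

b at 0 (size 4, align 4) → ends 4
m14 at 4 (size 2, align 2) → ends 6
m6 at 6 (size 2, align 2) → ends 8
c at 8 (size 72, align 8) → ends 80
g at 80 (size 8, align 8) → ends 88
m10 at 88 (size 1, align 1) → ends 89
pad 3 to align 4 for m13
m13 at 92 (size 4, align 4) → ends 96
m16 at 96 (size 2, align 2) → ends 98
pad 2 to align 4 for m5
m5 at 100 (size 4, align 4) → ends 104
total 104 bytes, alignment 8
array of 18: 18 × 104 = 1872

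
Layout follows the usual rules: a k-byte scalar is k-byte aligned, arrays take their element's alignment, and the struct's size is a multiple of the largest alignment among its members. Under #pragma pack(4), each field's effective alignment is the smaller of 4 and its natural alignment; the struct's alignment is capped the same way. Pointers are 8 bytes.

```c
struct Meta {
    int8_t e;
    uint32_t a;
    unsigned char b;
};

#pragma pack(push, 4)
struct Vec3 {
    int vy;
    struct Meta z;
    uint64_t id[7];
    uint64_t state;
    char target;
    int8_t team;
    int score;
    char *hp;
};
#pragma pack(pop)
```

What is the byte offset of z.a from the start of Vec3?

8

Meta: @0: e [1B, align 1] → 1; +3 pad (align 4); @4: a [4B, align 4] → 8; @8: b [1B, align 1] → 9; +3 tail pad (align 4); size 12, align 4
@0: vy [4B, align 4] → 4
@4: z [12B, align 4] → 16
within Meta: a at 4
4 + 4 = 8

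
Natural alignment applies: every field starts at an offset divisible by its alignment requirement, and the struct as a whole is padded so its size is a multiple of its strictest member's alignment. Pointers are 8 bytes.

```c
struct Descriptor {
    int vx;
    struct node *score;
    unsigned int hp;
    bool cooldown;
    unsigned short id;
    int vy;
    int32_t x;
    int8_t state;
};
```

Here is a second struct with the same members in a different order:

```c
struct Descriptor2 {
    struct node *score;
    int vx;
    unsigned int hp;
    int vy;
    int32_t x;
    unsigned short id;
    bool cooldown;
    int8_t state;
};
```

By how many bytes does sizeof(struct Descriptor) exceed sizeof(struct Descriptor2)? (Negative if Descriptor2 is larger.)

8

vx at 0 (size 4, align 4) → ends 4
pad 4 to align 8 for score
score at 8 (size 8, align 8) → ends 16
hp at 16 (size 4, align 4) → ends 20
cooldown at 20 (size 1, align 1) → ends 21
pad 1 to align 2 for id
id at 22 (size 2, align 2) → ends 24
vy at 24 (size 4, align 4) → ends 28
x at 28 (size 4, align 4) → ends 32
state at 32 (size 1, align 1) → ends 33
tail pad 7 to reach multiple of 8
total 40 bytes, alignment 8
— Descriptor2 —
score at 0 (size 8, align 8) → ends 8
vx at 8 (size 4, align 4) → ends 12
hp at 12 (size 4, align 4) → ends 16
vy at 16 (size 4, align 4) → ends 20
x at 20 (size 4, align 4) → ends 24
id at 24 (size 2, align 2) → ends 26
cooldown at 26 (size 1, align 1) → ends 27
state at 27 (size 1, align 1) → ends 28
tail pad 4 to reach multiple of 8
total 32 bytes, alignment 8
40 − 32 = 8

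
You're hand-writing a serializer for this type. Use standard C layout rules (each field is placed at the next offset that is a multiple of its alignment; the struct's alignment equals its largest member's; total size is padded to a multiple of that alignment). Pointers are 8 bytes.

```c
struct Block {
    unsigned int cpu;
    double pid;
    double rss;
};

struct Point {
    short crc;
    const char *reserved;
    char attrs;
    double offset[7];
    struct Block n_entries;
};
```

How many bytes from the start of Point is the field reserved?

8

Block: cpu at 0 (size 4, align 4) → ends 4; pad 4 to align 8 for pid; pid at 8 (size 8, align 8) → ends 16; rss at 16 (size 8, align 8) → ends 24; total 24 bytes, alignment 8
crc at 0 (size 2, align 2) → ends 2
pad 6 to align 8 for reserved
reserved at 8 (size 8, align 8) → ends 16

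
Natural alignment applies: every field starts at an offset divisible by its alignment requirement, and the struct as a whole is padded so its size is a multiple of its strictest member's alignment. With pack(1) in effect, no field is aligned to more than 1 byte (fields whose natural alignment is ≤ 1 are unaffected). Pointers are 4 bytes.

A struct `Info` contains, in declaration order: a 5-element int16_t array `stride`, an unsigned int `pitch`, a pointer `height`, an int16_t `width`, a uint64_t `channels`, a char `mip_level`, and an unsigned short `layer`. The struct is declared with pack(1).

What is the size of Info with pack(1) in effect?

stride at 0 (size 10, align 1) → ends 10
pitch at 10 (size 4, align 1) → ends 14
height at 14 (size 4, align 1) → ends 18
width at 18 (size 2, align 1) → ends 20
channels at 20 (size 8, align 1) → ends 28
mip_level at 28 (size 1, align 1) → ends 29
layer at 29 (size 2, align 1) → ends 31
total 31 bytes, alignment 1

31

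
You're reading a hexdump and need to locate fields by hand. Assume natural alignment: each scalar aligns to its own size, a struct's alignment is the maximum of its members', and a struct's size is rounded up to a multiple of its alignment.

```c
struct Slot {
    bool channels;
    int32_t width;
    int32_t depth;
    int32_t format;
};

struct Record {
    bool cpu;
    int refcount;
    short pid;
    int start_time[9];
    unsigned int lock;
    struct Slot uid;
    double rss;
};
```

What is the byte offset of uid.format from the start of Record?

64

Slot: channels at 0 (size 1, align 1) → ends 1; pad 3 to align 4 for width; width at 4 (size 4, align 4) → ends 8; depth at 8 (size 4, align 4) → ends 12; format at 12 (size 4, align 4) → ends 16; total 16 bytes, alignment 4
cpu at 0 (size 1, align 1) → ends 1
pad 3 to align 4 for refcount
refcount at 4 (size 4, align 4) → ends 8
pid at 8 (size 2, align 2) → ends 10
pad 2 to align 4 for start_time
start_time at 12 (size 36, align 4) → ends 48
lock at 48 (size 4, align 4) → ends 52
uid at 52 (size 16, align 4) → ends 68
within Slot: format at 12
52 + 12 = 64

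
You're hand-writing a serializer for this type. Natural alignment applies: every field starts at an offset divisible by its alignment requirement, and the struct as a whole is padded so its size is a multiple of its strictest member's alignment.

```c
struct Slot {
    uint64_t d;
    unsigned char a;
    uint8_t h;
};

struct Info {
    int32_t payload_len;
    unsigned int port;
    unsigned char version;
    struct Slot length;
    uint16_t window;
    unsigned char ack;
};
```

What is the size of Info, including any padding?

Slot: d at 0 (size 8, align 8) → ends 8; a at 8 (size 1, align 1) → ends 9; h at 9 (size 1, align 1) → ends 10; tail pad 6 to reach multiple of 8; total 16 bytes, alignment 8
payload_len at 0 (size 4, align 4) → ends 4
port at 4 (size 4, align 4) → ends 8
version at 8 (size 1, align 1) → ends 9
pad 7 to align 8 for length
length at 16 (size 16, align 8) → ends 32
window at 32 (size 2, align 2) → ends 34
ack at 34 (size 1, align 1) → ends 35
tail pad 5 to reach multiple of 8
total 40 bytes, alignment 8

40 bytes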